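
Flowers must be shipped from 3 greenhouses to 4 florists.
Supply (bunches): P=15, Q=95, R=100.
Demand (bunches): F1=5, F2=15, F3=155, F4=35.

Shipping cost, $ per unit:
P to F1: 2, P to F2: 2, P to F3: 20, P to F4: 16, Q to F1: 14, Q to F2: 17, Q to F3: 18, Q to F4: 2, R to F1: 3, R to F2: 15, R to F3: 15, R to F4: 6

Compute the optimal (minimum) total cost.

2620

An optimal shipping plan:
  P to F2: 15 bunches
  Q to F3: 60 bunches
  Q to F4: 35 bunches
  R to F1: 5 bunches
  R to F3: 95 bunches
Total cost = $2620.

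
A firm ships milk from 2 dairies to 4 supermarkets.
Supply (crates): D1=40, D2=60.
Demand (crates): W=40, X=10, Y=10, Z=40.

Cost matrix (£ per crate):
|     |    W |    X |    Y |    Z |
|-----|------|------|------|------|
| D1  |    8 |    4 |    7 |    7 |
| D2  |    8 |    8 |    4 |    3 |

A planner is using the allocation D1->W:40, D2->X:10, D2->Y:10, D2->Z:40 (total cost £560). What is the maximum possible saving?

Current plan cost = 40·8 + 10·8 + 10·4 + 40·3 = £560.
Optimal plan:
  D1->W: 30 × £8 = £240
  D1->X: 10 × £4 = £40
  D2->W: 10 × £8 = £80
  D2->Y: 10 × £4 = £40
  D2->Z: 40 × £3 = £120
Optimal cost = £520.
Saving = 560 − 520 = £40.

40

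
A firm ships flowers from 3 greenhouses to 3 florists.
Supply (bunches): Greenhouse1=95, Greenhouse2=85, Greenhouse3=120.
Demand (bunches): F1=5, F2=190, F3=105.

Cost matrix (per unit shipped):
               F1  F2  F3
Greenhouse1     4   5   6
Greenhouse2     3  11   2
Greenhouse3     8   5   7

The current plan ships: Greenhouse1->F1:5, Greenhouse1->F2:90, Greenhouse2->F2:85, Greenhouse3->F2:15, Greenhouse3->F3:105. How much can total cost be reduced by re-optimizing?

Current plan cost = 5·4 + 90·5 + 85·11 + 15·5 + 105·7 = 2215.
Optimal plan:
  Greenhouse1->F1: 5 × 4 = 20
  Greenhouse1->F2: 70 × 5 = 350
  Greenhouse1->F3: 20 × 6 = 120
  Greenhouse2->F3: 85 × 2 = 170
  Greenhouse3->F2: 120 × 5 = 600
Optimal cost = 1260.
Saving = 2215 − 1260 = 955.

955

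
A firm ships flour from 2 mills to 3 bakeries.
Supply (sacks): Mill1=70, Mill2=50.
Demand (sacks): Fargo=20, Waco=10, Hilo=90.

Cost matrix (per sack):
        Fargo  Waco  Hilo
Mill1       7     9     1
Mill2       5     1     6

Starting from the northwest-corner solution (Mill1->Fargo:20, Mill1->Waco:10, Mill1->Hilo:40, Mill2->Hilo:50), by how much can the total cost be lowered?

270

Current plan cost = 20·7 + 10·9 + 40·1 + 50·6 = 570.
Optimal plan:
  Mill1→Hilo: 70 × 1 = 70
  Mill2→Fargo: 20 × 5 = 100
  Mill2→Waco: 10 × 1 = 10
  Mill2→Hilo: 20 × 6 = 120
Optimal cost = 300.
Saving = 570 − 300 = 270.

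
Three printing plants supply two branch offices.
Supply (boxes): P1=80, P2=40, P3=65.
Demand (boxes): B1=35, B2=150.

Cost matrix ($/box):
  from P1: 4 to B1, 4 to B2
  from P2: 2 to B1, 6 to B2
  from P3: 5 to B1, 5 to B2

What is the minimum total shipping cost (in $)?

A cheapest plan:
  P1->B2: 80 × $4 = $320
  P2->B1: 35 × $2 = $70
  P2->B2: 5 × $6 = $30
  P3->B2: 65 × $5 = $325
Total = 320 + 70 + 30 + 325 = $745.

745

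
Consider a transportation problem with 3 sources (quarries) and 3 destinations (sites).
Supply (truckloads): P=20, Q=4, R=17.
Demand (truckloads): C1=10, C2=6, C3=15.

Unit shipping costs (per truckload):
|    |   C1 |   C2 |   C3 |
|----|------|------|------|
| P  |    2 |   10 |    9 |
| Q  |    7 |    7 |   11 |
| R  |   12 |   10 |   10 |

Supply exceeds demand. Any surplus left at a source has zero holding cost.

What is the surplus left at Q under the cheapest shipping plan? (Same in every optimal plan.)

0

Minimum-cost shipments:
  P–C1: 10 × 2 = 20
  P–C3: 10 × 9 = 90
  Q–C2: 4 × 7 = 28
  R–C2: 2 × 10 = 20
  R–C3: 5 × 10 = 50
Total cost = 208.
Q ships 4 of its 4, leaving 0.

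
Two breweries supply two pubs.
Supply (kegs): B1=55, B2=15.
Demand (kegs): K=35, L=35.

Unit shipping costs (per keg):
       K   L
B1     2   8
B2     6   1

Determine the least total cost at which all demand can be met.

245

A cheapest plan:
  B1–K: 35 × 2 = 70
  B1–L: 20 × 8 = 160
  B2–L: 15 × 1 = 15
Total = 70 + 160 + 15 = 245.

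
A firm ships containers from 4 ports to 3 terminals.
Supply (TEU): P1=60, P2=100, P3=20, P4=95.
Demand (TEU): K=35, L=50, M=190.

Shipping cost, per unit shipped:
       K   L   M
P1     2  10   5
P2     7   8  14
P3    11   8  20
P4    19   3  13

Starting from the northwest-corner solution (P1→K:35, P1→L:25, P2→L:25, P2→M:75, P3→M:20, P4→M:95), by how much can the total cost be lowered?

Current plan cost = 35·2 + 25·10 + 25·8 + 75·14 + 20·20 + 95·13 = 3205.
Optimal plan:
  P1–M: 60 × 5 = 300
  P2–K: 15 × 7 = 105
  P2–M: 85 × 14 = 1190
  P3–K: 20 × 11 = 220
  P4–L: 50 × 3 = 150
  P4–M: 45 × 13 = 585
Optimal cost = 2550.
Saving = 3205 − 2550 = 655.

655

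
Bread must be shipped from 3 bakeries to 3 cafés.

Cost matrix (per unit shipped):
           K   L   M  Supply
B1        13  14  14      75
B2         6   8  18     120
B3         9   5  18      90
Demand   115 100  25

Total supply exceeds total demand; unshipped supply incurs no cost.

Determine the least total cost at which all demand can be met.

Optimal allocation:
  B1→L: 5 × 14 = 70
  B1→M: 25 × 14 = 350
  B2→K: 115 × 6 = 690
  B2→L: 5 × 8 = 40
  B3→L: 90 × 5 = 450
Total = 70 + 350 + 690 + 40 + 450 = 1600.

1600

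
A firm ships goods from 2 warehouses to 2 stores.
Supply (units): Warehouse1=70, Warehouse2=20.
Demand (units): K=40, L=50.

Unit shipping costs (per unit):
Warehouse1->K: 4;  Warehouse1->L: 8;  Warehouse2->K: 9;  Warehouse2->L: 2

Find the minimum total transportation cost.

One minimum-cost allocation:
  Warehouse1->K: 40 × 4 = 160
  Warehouse1->L: 30 × 8 = 240
  Warehouse2->L: 20 × 2 = 40
Total = 160 + 240 + 40 = 440.

440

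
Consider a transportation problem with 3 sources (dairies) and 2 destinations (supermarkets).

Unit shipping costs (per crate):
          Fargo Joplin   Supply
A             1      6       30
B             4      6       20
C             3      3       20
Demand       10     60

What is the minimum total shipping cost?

An optimal shipping plan:
  A to Fargo: 10 × 1 = 10
  A to Joplin: 20 × 6 = 120
  B to Joplin: 20 × 6 = 120
  C to Joplin: 20 × 3 = 60
Total = 10 + 120 + 120 + 60 = 310.
(Supply check: A ships 30; B ships 20; C ships 20.)

310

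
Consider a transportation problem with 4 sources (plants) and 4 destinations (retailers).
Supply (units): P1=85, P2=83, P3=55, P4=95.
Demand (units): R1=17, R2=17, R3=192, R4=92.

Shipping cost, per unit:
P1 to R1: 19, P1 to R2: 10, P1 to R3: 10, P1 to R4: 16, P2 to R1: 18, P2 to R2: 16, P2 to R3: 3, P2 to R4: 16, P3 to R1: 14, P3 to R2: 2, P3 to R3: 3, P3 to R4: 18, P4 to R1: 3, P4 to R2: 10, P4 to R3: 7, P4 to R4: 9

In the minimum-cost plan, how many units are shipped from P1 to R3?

Optimal shipments:
  P1->R3: 71 × 10 = 710
  P1->R4: 14 × 16 = 224
  P2->R3: 83 × 3 = 249
  P3->R2: 17 × 2 = 34
  P3->R3: 38 × 3 = 114
  P4->R1: 17 × 3 = 51
  P4->R4: 78 × 9 = 702
Total cost = 2084.
So P1→R3 carries 71 units.

71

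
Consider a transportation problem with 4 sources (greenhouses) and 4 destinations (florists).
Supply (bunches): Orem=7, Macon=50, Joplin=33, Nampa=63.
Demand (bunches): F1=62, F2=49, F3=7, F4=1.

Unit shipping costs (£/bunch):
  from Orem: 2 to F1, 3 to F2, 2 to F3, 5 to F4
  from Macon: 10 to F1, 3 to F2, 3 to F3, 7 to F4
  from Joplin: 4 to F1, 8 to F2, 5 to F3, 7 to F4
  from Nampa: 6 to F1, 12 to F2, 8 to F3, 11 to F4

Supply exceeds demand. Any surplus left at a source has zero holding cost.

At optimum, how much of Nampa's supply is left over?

34

Minimum-cost shipments:
  Orem–F3: 6 × £2 = £12
  Orem–F4: 1 × £5 = £5
  Macon–F2: 49 × £3 = £147
  Macon–F3: 1 × £3 = £3
  Joplin–F1: 33 × £4 = £132
  Nampa–F1: 29 × £6 = £174
Total cost = £473.
Nampa ships 29 of its 63, leaving 34.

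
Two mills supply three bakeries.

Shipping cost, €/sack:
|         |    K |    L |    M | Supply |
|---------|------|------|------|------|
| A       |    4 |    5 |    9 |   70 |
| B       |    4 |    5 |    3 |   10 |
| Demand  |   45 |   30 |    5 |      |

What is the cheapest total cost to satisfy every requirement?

One minimum-cost allocation:
  A–K: 40 sacks
  A–L: 30 sacks
  B–K: 5 sacks
  B–M: 5 sacks
Total cost = €345.
(Supply check: A ships 70; B ships 10.)

345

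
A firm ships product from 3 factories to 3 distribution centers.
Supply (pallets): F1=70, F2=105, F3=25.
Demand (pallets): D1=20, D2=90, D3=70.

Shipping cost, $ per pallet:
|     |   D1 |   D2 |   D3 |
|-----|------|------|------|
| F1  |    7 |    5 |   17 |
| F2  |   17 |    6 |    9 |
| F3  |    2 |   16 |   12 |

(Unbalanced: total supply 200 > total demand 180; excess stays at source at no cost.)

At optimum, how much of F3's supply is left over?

5

An optimal plan:
  F1 to D2: 70 pallets
  F2 to D2: 20 pallets
  F2 to D3: 70 pallets
  F3 to D1: 20 pallets
Total cost = $1140.
F3 ships 20 of its 25, leaving 5.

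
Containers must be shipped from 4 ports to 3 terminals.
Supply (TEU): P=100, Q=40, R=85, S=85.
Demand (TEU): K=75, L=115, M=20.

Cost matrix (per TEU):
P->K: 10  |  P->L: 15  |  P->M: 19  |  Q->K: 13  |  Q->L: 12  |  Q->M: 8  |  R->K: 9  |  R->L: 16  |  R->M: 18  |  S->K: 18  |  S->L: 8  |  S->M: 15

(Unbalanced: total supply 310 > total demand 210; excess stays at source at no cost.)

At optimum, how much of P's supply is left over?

90

An optimal plan:
  P→L: 10 × 15 = 150
  Q→L: 20 × 12 = 240
  Q→M: 20 × 8 = 160
  R→K: 75 × 9 = 675
  S→L: 85 × 8 = 680
Total cost = 1905.
P ships 10 of its 100, leaving 90.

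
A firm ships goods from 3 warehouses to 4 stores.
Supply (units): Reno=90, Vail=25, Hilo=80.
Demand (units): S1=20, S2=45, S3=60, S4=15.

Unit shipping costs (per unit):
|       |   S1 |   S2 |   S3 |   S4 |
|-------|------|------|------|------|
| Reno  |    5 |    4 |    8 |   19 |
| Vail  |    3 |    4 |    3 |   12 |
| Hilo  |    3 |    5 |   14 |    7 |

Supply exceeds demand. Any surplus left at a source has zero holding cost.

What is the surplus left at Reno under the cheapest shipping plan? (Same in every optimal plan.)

An optimal plan:
  Reno to S2: 45 × 4 = 180
  Reno to S3: 35 × 8 = 280
  Vail to S3: 25 × 3 = 75
  Hilo to S1: 20 × 3 = 60
  Hilo to S4: 15 × 7 = 105
Total cost = 700.
Reno ships 80 of its 90, leaving 10.

10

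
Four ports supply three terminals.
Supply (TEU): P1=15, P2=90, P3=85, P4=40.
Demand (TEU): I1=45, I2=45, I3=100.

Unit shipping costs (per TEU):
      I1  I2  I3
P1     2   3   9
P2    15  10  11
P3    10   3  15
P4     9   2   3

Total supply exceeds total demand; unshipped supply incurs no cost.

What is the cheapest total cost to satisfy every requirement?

One minimum-cost allocation:
  P1->I1: 15 × 2 = 30
  P2->I3: 60 × 11 = 660
  P3->I1: 30 × 10 = 300
  P3->I2: 45 × 3 = 135
  P4->I3: 40 × 3 = 120
Total = 30 + 660 + 300 + 135 + 120 = 1245.
(Supply check: P1 ships 15; P2 ships 60; P3 ships 75; P4 ships 40.)

1245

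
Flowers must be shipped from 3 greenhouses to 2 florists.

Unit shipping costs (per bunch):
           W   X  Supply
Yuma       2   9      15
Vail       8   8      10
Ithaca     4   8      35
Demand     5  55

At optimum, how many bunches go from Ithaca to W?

The minimum-cost plan:
  Yuma to W: 5 × 2 = 10
  Yuma to X: 10 × 9 = 90
  Vail to X: 10 × 8 = 80
  Ithaca to X: 35 × 8 = 280
Total cost = 460.
The route Ithaca→W is not used.

0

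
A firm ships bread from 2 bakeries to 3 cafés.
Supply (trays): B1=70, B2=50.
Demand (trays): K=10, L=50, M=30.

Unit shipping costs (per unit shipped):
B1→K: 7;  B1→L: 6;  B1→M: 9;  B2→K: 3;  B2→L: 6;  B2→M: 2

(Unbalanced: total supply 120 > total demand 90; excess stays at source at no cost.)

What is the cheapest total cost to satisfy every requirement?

390

Optimal allocation:
  B1->L: 50 × 6 = 300
  B2->K: 10 × 3 = 30
  B2->M: 30 × 2 = 60
Total = 300 + 30 + 60 = 390.
(Supply check: B1 ships 50; B2 ships 40.)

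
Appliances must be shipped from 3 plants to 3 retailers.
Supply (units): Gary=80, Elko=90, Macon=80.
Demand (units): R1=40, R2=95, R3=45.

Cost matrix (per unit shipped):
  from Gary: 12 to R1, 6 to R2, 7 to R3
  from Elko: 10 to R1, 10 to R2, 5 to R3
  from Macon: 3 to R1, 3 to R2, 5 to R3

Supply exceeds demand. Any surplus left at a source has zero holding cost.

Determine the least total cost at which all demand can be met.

One minimum-cost allocation:
  Gary–R2: 55 × 6 = 330
  Elko–R3: 45 × 5 = 225
  Macon–R1: 40 × 3 = 120
  Macon–R2: 40 × 3 = 120
Total = 330 + 225 + 120 + 120 = 795.

795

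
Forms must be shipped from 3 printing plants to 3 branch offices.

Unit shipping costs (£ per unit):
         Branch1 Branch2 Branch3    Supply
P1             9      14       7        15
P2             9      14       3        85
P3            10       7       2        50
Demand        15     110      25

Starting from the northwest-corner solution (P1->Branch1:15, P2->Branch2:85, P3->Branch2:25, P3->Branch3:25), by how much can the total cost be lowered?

150

Current plan cost = 15·9 + 85·14 + 25·7 + 25·2 = £1550.
Optimal plan:
  P1→Branch2: 15 × £14 = £210
  P2→Branch1: 15 × £9 = £135
  P2→Branch2: 45 × £14 = £630
  P2→Branch3: 25 × £3 = £75
  P3→Branch2: 50 × £7 = £350
Optimal cost = £1400.
Saving = 1550 − 1400 = £150.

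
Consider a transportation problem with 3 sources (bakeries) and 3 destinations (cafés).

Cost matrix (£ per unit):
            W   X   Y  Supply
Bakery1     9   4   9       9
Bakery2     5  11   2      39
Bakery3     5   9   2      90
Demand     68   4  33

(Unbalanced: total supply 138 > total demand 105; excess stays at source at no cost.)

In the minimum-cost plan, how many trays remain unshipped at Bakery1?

5

Minimum-cost shipments:
  Bakery1 to X: 4 trays
  Bakery2 to W: 39 trays
  Bakery3 to W: 29 trays
  Bakery3 to Y: 33 trays
Total cost = £422.
Bakery1 ships 4 of its 9, leaving 5.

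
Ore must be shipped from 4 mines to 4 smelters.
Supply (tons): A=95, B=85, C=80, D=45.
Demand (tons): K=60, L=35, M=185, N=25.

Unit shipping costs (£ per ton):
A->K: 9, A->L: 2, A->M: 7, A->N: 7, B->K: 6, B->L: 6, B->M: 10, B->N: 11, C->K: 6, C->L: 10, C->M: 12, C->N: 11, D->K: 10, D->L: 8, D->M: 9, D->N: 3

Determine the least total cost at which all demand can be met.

2195

A cheapest plan:
  A->L: 35 tons
  A->M: 60 tons
  B->M: 85 tons
  C->K: 60 tons
  C->M: 20 tons
  D->M: 20 tons
  D->N: 25 tons
Total cost = £2195.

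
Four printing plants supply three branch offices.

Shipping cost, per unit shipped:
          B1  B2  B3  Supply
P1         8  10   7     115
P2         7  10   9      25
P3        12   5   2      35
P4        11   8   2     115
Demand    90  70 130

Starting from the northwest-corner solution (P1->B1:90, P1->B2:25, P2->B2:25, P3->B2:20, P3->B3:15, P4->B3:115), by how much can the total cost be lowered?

Current plan cost = 90·8 + 25·10 + 25·10 + 20·5 + 15·2 + 115·2 = 1580.
Optimal plan:
  P1–B1: 65 boxes
  P1–B2: 50 boxes
  P2–B1: 25 boxes
  P3–B2: 20 boxes
  P3–B3: 15 boxes
  P4–B3: 115 boxes
Optimal cost = 1555.
Saving = 1580 − 1555 = 25.

25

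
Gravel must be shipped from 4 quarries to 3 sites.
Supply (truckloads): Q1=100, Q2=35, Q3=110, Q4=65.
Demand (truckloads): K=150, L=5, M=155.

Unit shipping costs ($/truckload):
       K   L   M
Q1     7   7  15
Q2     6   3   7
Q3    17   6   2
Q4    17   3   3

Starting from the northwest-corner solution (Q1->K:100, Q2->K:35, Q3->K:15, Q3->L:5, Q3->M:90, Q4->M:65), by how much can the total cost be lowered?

35

Current plan cost = 100·7 + 35·6 + 15·17 + 5·6 + 90·2 + 65·3 = $1570.
Optimal plan:
  Q1–K: 100 truckloads
  Q2–K: 35 truckloads
  Q3–M: 110 truckloads
  Q4–K: 15 truckloads
  Q4–L: 5 truckloads
  Q4–M: 45 truckloads
Optimal cost = $1535.
Saving = 1570 − 1535 = $35.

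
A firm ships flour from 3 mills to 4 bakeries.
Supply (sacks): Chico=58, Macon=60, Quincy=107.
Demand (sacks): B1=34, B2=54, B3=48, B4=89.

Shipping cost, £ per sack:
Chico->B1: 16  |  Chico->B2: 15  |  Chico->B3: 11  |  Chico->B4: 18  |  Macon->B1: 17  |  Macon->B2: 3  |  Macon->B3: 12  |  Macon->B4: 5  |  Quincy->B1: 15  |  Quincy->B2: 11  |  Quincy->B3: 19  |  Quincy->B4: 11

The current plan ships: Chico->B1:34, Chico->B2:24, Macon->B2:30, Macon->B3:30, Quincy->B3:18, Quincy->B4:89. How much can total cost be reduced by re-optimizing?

522

Current plan cost = 34·16 + 24·15 + 30·3 + 30·12 + 18·19 + 89·11 = £2675.
Optimal plan:
  Chico to B1: 10 × £16 = £160
  Chico to B3: 48 × £11 = £528
  Macon to B2: 54 × £3 = £162
  Macon to B4: 6 × £5 = £30
  Quincy to B1: 24 × £15 = £360
  Quincy to B4: 83 × £11 = £913
Optimal cost = £2153.
Saving = 2675 − 2153 = £522.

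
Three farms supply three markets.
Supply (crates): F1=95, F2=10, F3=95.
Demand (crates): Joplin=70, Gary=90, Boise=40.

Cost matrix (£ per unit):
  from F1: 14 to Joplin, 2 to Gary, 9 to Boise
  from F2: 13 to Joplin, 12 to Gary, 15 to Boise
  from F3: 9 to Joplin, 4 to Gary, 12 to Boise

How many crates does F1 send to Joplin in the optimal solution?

0

Solving gives:
  F1 to Gary: 55 × £2 = £110
  F1 to Boise: 40 × £9 = £360
  F2 to Joplin: 10 × £13 = £130
  F3 to Joplin: 60 × £9 = £540
  F3 to Gary: 35 × £4 = £140
Total cost = £1280.
The route F1→Joplin is not used.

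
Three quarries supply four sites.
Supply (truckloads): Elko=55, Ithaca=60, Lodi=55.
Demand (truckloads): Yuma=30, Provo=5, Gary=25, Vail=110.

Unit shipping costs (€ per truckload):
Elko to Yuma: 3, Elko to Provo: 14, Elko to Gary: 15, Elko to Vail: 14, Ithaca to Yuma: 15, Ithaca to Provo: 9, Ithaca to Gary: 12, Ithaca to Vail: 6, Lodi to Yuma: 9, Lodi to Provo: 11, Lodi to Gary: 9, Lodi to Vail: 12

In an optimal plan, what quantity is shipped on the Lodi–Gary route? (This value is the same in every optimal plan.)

Optimal shipments:
  Elko->Yuma: 30 × €3 = €90
  Elko->Vail: 25 × €14 = €350
  Ithaca->Vail: 60 × €6 = €360
  Lodi->Provo: 5 × €11 = €55
  Lodi->Gary: 25 × €9 = €225
  Lodi->Vail: 25 × €12 = €300
Total cost = €1380.
So Lodi→Gary carries 25 truckloads.

25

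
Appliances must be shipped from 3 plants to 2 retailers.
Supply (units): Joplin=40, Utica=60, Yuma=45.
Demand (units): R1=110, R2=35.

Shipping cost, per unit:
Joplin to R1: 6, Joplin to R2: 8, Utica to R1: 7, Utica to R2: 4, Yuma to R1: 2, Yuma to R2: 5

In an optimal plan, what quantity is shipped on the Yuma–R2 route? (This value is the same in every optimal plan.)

Solving gives:
  Joplin to R1: 40 × 6 = 240
  Utica to R1: 25 × 7 = 175
  Utica to R2: 35 × 4 = 140
  Yuma to R1: 45 × 2 = 90
Total cost = 645.
The route Yuma→R2 is not used.

0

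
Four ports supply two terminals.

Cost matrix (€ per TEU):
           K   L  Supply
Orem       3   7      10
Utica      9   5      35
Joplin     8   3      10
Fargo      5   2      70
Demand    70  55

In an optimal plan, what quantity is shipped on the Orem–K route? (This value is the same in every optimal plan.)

Optimal shipments:
  Orem->K: 10 × €3 = €30
  Utica->L: 35 × €5 = €175
  Joplin->L: 10 × €3 = €30
  Fargo->K: 60 × €5 = €300
  Fargo->L: 10 × €2 = €20
Total cost = €555.
So Orem→K carries 10 TEU.

10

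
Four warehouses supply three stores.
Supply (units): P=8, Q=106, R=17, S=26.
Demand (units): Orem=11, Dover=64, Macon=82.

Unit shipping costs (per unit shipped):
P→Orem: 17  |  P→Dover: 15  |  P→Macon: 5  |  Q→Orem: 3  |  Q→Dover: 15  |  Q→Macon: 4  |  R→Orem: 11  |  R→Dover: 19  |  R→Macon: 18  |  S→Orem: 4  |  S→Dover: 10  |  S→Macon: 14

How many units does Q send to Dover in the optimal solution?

13

The minimum-cost plan:
  P→Dover: 8 units
  Q→Orem: 11 units
  Q→Dover: 13 units
  Q→Macon: 82 units
  R→Dover: 17 units
  S→Dover: 26 units
Total cost = 1259.
So Q→Dover carries 13 units.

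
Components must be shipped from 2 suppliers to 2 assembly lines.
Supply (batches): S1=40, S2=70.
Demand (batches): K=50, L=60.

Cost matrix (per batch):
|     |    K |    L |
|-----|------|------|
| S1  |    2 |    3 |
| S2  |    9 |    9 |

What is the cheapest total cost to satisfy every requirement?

710

An optimal shipping plan:
  S1→K: 40 batches
  S2→K: 10 batches
  S2→L: 60 batches
Total cost = 710.
(Supply check: S1 ships 40; S2 ships 70.)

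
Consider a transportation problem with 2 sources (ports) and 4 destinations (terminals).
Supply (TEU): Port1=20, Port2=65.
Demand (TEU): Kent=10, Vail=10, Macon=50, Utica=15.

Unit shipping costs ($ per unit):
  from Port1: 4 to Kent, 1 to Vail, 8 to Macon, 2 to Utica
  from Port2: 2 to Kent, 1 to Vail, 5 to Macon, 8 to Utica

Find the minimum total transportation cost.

310

A cheapest plan:
  Port1->Vail: 5 × $1 = $5
  Port1->Utica: 15 × $2 = $30
  Port2->Kent: 10 × $2 = $20
  Port2->Vail: 5 × $1 = $5
  Port2->Macon: 50 × $5 = $250
Total = 5 + 30 + 20 + 5 + 250 = $310.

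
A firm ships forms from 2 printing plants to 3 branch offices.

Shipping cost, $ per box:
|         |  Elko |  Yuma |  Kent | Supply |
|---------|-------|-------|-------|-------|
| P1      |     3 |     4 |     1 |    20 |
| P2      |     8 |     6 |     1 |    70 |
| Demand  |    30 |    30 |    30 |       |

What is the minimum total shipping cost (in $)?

350

Optimal allocation:
  P1–Elko: 20 boxes
  P2–Elko: 10 boxes
  P2–Yuma: 30 boxes
  P2–Kent: 30 boxes
Total cost = $350.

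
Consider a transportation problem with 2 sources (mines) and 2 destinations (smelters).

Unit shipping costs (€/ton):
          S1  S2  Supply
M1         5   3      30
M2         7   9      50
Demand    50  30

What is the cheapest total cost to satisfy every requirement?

A cheapest plan:
  M1–S2: 30 tons
  M2–S1: 50 tons
Total cost = €440.
(Supply check: M1 ships 30; M2 ships 50.)

440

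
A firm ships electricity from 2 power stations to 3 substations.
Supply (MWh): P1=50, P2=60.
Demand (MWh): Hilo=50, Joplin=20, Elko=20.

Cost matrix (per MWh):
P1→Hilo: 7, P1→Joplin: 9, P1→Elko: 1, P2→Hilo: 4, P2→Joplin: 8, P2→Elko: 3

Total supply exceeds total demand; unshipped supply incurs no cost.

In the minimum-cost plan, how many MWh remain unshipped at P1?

An optimal plan:
  P1–Joplin: 10 × 9 = 90
  P1–Elko: 20 × 1 = 20
  P2–Hilo: 50 × 4 = 200
  P2–Joplin: 10 × 8 = 80
Total cost = 390.
P1 ships 30 of its 50, leaving 20.

20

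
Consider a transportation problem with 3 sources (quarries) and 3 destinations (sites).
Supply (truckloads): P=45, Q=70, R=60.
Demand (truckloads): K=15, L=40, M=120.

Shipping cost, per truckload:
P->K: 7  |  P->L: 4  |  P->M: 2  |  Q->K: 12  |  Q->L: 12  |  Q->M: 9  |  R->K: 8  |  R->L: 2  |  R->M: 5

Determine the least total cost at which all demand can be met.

A cheapest plan:
  P->M: 45 × 2 = 90
  Q->K: 15 × 12 = 180
  Q->M: 55 × 9 = 495
  R->L: 40 × 2 = 80
  R->M: 20 × 5 = 100
Total = 90 + 180 + 495 + 80 + 100 = 945.
(Supply check: P ships 45; Q ships 70; R ships 60.)

945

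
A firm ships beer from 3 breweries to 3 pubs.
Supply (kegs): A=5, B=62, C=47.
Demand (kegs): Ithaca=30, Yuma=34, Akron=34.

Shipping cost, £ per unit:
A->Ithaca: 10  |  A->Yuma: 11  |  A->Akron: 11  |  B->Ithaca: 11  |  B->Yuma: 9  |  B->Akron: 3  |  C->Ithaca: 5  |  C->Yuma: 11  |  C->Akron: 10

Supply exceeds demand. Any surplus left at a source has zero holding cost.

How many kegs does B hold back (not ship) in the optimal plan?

0

Minimum-cost shipments:
  A→Yuma: 5 × £11 = £55
  B→Yuma: 28 × £9 = £252
  B→Akron: 34 × £3 = £102
  C→Ithaca: 30 × £5 = £150
  C→Yuma: 1 × £11 = £11
Total cost = £570.
B ships 62 of its 62, leaving 0.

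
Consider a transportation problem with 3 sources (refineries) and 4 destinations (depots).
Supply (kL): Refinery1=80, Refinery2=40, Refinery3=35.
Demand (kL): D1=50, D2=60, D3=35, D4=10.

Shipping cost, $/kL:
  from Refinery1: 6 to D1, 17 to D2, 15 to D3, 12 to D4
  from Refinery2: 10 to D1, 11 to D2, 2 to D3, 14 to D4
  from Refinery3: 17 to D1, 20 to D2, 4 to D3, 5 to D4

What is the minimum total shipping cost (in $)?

1310

An optimal shipping plan:
  Refinery1 to D1: 50 × $6 = $300
  Refinery1 to D2: 30 × $17 = $510
  Refinery2 to D2: 30 × $11 = $330
  Refinery2 to D3: 10 × $2 = $20
  Refinery3 to D3: 25 × $4 = $100
  Refinery3 to D4: 10 × $5 = $50
Total = 300 + 510 + 330 + 20 + 100 + 50 = $1310.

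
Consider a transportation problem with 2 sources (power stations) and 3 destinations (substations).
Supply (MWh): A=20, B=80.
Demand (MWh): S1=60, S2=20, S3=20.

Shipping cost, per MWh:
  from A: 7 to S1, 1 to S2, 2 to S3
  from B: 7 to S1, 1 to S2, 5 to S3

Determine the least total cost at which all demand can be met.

An optimal shipping plan:
  A–S3: 20 × 2 = 40
  B–S1: 60 × 7 = 420
  B–S2: 20 × 1 = 20
Total = 40 + 420 + 20 = 480.

480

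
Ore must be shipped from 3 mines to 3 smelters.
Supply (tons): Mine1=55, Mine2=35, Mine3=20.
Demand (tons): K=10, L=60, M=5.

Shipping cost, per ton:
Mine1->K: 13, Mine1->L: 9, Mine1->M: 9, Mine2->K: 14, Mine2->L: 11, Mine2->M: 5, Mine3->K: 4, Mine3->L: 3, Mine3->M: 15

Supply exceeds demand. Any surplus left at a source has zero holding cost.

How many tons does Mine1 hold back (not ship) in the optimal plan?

5

Minimum-cost shipments:
  Mine1->L: 50 tons
  Mine2->M: 5 tons
  Mine3->K: 10 tons
  Mine3->L: 10 tons
Total cost = 545.
Mine1 ships 50 of its 55, leaving 5.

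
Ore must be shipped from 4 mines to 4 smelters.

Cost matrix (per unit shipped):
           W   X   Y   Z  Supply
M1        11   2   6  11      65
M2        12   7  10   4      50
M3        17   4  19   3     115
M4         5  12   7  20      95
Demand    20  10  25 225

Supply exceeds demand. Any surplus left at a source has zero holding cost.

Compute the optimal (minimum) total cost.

Optimal allocation:
  M1→X: 10 × 2 = 20
  M1→Z: 55 × 11 = 605
  M2→Z: 50 × 4 = 200
  M3→Z: 115 × 3 = 345
  M4→W: 20 × 5 = 100
  M4→Y: 25 × 7 = 175
  M4→Z: 5 × 20 = 100
Total = 20 + 605 + 200 + 345 + 100 + 175 + 100 = 1545.

1545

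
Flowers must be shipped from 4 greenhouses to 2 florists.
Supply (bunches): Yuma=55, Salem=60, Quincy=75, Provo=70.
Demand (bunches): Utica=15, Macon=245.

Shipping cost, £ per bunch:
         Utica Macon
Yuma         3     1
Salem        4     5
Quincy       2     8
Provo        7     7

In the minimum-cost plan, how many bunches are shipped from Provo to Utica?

0

Optimal shipments:
  Yuma to Macon: 55 bunches
  Salem to Macon: 60 bunches
  Quincy to Utica: 15 bunches
  Quincy to Macon: 60 bunches
  Provo to Macon: 70 bunches
Total cost = £1355.
The route Provo→Utica is not used.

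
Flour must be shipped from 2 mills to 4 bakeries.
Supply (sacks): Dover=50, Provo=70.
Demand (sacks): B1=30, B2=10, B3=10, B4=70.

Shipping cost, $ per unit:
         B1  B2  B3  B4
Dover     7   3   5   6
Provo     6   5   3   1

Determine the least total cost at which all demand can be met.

An optimal shipping plan:
  Dover–B1: 30 × $7 = $210
  Dover–B2: 10 × $3 = $30
  Dover–B3: 10 × $5 = $50
  Provo–B4: 70 × $1 = $70
Total = 210 + 30 + 50 + 70 = $360.
(Supply check: Dover ships 50; Provo ships 70.)

360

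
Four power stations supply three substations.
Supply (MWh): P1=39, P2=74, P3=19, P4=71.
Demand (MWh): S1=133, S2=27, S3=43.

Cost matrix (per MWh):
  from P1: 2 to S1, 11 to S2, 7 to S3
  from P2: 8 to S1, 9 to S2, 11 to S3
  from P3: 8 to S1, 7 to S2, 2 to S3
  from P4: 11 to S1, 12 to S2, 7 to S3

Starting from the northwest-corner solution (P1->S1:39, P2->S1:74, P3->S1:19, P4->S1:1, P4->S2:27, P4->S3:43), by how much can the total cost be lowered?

38

Current plan cost = 39·2 + 74·8 + 19·8 + 1·11 + 27·12 + 43·7 = 1458.
Optimal plan:
  P1->S1: 39 × 2 = 78
  P2->S1: 74 × 8 = 592
  P3->S2: 19 × 7 = 133
  P4->S1: 20 × 11 = 220
  P4->S2: 8 × 12 = 96
  P4->S3: 43 × 7 = 301
Optimal cost = 1420.
Saving = 1458 − 1420 = 38.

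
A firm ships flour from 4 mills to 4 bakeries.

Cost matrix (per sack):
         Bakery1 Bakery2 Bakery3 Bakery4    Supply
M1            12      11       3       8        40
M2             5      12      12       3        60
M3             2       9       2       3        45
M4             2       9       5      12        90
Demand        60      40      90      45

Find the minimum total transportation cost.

A cheapest plan:
  M1→Bakery3: 40 × 3 = 120
  M2→Bakery1: 15 × 5 = 75
  M2→Bakery4: 45 × 3 = 135
  M3→Bakery3: 45 × 2 = 90
  M4→Bakery1: 45 × 2 = 90
  M4→Bakery2: 40 × 9 = 360
  M4→Bakery3: 5 × 5 = 25
Total = 120 + 75 + 135 + 90 + 90 + 360 + 25 = 895.

895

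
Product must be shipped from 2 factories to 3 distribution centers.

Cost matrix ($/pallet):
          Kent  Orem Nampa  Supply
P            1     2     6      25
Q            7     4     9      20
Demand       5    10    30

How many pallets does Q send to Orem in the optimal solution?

The minimum-cost plan:
  P->Kent: 5 × $1 = $5
  P->Nampa: 20 × $6 = $120
  Q->Orem: 10 × $4 = $40
  Q->Nampa: 10 × $9 = $90
Total cost = $255.
So Q→Orem carries 10 pallets.

10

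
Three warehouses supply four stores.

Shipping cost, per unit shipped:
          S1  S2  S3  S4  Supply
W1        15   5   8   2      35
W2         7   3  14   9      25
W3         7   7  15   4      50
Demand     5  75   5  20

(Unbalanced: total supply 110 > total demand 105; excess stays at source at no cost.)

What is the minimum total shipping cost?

520

Optimal allocation:
  W1–S2: 30 × 5 = 150
  W1–S3: 5 × 8 = 40
  W2–S2: 25 × 3 = 75
  W3–S1: 5 × 7 = 35
  W3–S2: 20 × 7 = 140
  W3–S4: 20 × 4 = 80
Total = 150 + 40 + 75 + 35 + 140 + 80 = 520.
(Supply check: W1 ships 35; W2 ships 25; W3 ships 45.)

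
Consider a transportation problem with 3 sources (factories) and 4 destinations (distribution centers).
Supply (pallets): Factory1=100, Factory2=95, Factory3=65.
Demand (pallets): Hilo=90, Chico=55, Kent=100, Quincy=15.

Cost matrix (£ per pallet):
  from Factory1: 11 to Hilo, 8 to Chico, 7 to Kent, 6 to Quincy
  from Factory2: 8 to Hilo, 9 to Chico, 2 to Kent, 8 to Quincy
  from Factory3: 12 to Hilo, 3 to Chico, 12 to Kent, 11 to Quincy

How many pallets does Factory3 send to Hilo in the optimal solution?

Optimal shipments:
  Factory1 to Hilo: 80 × £11 = £880
  Factory1 to Kent: 5 × £7 = £35
  Factory1 to Quincy: 15 × £6 = £90
  Factory2 to Kent: 95 × £2 = £190
  Factory3 to Hilo: 10 × £12 = £120
  Factory3 to Chico: 55 × £3 = £165
Total cost = £1480.
So Factory3→Hilo carries 10 pallets.

10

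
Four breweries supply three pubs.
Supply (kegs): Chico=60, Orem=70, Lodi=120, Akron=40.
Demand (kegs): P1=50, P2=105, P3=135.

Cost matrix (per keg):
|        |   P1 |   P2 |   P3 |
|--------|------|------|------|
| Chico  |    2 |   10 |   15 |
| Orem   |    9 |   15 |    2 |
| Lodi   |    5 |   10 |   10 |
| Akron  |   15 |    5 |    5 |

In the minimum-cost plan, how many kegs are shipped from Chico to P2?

10

Solving gives:
  Chico->P1: 50 kegs
  Chico->P2: 10 kegs
  Orem->P3: 70 kegs
  Lodi->P2: 95 kegs
  Lodi->P3: 25 kegs
  Akron->P3: 40 kegs
Total cost = 1740.
So Chico→P2 carries 10 kegs.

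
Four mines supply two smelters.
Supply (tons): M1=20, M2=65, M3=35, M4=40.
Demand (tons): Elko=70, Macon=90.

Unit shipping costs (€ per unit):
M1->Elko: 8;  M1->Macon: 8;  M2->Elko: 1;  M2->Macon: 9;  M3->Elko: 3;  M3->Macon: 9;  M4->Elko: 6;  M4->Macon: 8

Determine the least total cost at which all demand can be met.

830

A cheapest plan:
  M1->Macon: 20 tons
  M2->Elko: 65 tons
  M3->Elko: 5 tons
  M3->Macon: 30 tons
  M4->Macon: 40 tons
Total cost = €830.
(Supply check: M1 ships 20; M2 ships 65; M3 ships 35; M4 ships 40.)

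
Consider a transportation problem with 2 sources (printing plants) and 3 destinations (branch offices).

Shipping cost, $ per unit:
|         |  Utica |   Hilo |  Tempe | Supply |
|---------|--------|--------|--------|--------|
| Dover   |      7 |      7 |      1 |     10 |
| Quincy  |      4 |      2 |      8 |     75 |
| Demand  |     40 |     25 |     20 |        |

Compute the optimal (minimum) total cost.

300

One minimum-cost allocation:
  Dover→Tempe: 10 × $1 = $10
  Quincy→Utica: 40 × $4 = $160
  Quincy→Hilo: 25 × $2 = $50
  Quincy→Tempe: 10 × $8 = $80
Total = 10 + 160 + 50 + 80 = $300.
(Supply check: Dover ships 10; Quincy ships 75.)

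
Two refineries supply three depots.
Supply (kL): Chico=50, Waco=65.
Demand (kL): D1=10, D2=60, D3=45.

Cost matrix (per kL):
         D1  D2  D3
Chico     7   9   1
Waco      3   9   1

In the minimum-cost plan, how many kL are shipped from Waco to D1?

Solving gives:
  Chico->D2: 50 × 9 = 450
  Waco->D1: 10 × 3 = 30
  Waco->D2: 10 × 9 = 90
  Waco->D3: 45 × 1 = 45
Total cost = 615.
So Waco→D1 carries 10 kL.

10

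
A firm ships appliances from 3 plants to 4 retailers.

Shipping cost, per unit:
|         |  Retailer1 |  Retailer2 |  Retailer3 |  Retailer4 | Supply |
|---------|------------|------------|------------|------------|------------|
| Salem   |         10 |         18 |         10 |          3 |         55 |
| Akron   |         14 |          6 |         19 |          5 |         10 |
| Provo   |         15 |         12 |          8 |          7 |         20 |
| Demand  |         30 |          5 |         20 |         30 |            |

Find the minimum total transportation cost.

590

A cheapest plan:
  Salem->Retailer1: 30 × 10 = 300
  Salem->Retailer4: 25 × 3 = 75
  Akron->Retailer2: 5 × 6 = 30
  Akron->Retailer4: 5 × 5 = 25
  Provo->Retailer3: 20 × 8 = 160
Total = 300 + 75 + 30 + 25 + 160 = 590.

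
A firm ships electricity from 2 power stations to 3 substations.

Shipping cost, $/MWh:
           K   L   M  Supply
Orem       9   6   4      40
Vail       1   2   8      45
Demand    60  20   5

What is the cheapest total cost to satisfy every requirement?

An optimal shipping plan:
  Orem->K: 15 MWh
  Orem->L: 20 MWh
  Orem->M: 5 MWh
  Vail->K: 45 MWh
Total cost = $320.

320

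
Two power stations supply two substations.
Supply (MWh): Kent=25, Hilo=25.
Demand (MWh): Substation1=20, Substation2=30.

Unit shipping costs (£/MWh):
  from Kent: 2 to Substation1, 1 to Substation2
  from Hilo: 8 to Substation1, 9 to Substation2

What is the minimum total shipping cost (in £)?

A cheapest plan:
  Kent–Substation2: 25 × £1 = £25
  Hilo–Substation1: 20 × £8 = £160
  Hilo–Substation2: 5 × £9 = £45
Total = 25 + 160 + 45 = £230.

230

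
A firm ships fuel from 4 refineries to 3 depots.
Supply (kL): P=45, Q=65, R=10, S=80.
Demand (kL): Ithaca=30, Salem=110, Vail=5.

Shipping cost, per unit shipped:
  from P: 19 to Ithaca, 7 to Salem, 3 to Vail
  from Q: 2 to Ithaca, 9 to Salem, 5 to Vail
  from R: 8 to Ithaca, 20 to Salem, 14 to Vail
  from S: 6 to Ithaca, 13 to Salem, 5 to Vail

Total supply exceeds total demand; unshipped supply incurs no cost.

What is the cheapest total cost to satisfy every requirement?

A cheapest plan:
  P to Salem: 45 kL
  Q to Salem: 65 kL
  S to Ithaca: 30 kL
  S to Vail: 5 kL
Total cost = 1105.

1105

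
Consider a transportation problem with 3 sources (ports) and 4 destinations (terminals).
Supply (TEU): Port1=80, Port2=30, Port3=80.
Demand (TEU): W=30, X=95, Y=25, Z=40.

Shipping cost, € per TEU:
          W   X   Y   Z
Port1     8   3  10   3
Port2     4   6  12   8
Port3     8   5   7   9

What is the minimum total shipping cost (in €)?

810

An optimal shipping plan:
  Port1->X: 40 TEU
  Port1->Z: 40 TEU
  Port2->W: 30 TEU
  Port3->X: 55 TEU
  Port3->Y: 25 TEU
Total cost = €810.
(Supply check: Port1 ships 80; Port2 ships 30; Port3 ships 80.)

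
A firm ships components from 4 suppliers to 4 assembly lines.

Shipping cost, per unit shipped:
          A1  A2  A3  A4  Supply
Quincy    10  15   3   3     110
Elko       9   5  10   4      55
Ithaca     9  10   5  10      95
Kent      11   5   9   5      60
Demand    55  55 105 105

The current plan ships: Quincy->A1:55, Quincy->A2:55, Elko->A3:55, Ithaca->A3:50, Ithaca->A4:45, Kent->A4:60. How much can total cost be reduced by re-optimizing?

Current plan cost = 55·10 + 55·15 + 55·10 + 50·5 + 45·10 + 60·5 = 2925.
Optimal plan:
  Quincy→A3: 65 × 3 = 195
  Quincy→A4: 45 × 3 = 135
  Elko→A4: 55 × 4 = 220
  Ithaca→A1: 55 × 9 = 495
  Ithaca→A3: 40 × 5 = 200
  Kent→A2: 55 × 5 = 275
  Kent→A4: 5 × 5 = 25
Optimal cost = 1545.
Saving = 2925 − 1545 = 1380.

1380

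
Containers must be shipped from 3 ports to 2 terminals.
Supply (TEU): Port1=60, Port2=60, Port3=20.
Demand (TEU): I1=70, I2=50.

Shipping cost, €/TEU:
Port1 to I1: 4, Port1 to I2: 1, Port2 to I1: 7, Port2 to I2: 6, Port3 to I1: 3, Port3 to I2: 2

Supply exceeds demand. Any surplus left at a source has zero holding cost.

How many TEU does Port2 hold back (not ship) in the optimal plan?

20

An optimal plan:
  Port1–I1: 10 × €4 = €40
  Port1–I2: 50 × €1 = €50
  Port2–I1: 40 × €7 = €280
  Port3–I1: 20 × €3 = €60
Total cost = €430.
Port2 ships 40 of its 60, leaving 20.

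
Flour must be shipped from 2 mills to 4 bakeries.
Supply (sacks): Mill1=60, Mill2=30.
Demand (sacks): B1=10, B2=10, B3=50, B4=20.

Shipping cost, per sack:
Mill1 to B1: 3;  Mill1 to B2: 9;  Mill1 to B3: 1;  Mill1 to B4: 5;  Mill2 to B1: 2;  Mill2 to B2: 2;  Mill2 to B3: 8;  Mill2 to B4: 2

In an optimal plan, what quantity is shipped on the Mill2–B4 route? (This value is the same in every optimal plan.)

20

Optimal shipments:
  Mill1->B1: 10 × 3 = 30
  Mill1->B3: 50 × 1 = 50
  Mill2->B2: 10 × 2 = 20
  Mill2->B4: 20 × 2 = 40
Total cost = 140.
So Mill2→B4 carries 20 sacks.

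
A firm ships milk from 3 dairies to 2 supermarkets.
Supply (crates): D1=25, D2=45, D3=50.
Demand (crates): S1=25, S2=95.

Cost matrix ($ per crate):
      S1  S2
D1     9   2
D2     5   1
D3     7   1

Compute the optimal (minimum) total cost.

An optimal shipping plan:
  D1→S2: 25 × $2 = $50
  D2→S1: 25 × $5 = $125
  D2→S2: 20 × $1 = $20
  D3→S2: 50 × $1 = $50
Total = 50 + 125 + 20 + 50 = $245.

245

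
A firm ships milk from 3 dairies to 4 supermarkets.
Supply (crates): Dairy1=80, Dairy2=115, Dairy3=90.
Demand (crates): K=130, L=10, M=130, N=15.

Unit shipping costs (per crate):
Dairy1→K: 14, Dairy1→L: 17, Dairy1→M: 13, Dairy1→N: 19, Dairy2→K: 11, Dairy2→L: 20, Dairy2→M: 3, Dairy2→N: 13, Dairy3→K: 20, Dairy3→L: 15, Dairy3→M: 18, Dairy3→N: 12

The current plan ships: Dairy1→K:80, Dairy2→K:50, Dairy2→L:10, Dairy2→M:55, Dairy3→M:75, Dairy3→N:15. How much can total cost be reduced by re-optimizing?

Current plan cost = 80·14 + 50·11 + 10·20 + 55·3 + 75·18 + 15·12 = 3565.
Optimal plan:
  Dairy1->K: 80 crates
  Dairy2->M: 115 crates
  Dairy3->K: 50 crates
  Dairy3->L: 10 crates
  Dairy3->M: 15 crates
  Dairy3->N: 15 crates
Optimal cost = 3065.
Saving = 3565 − 3065 = 500.

500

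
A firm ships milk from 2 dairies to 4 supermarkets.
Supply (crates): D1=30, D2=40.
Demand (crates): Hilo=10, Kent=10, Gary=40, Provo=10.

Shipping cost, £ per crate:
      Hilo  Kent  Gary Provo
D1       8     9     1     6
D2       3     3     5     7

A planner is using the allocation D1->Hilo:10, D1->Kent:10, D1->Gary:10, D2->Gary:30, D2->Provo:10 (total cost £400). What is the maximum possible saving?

190

Current plan cost = 10·8 + 10·9 + 10·1 + 30·5 + 10·7 = £400.
Optimal plan:
  D1->Gary: 30 × £1 = £30
  D2->Hilo: 10 × £3 = £30
  D2->Kent: 10 × £3 = £30
  D2->Gary: 10 × £5 = £50
  D2->Provo: 10 × £7 = £70
Optimal cost = £210.
Saving = 400 − 210 = £190.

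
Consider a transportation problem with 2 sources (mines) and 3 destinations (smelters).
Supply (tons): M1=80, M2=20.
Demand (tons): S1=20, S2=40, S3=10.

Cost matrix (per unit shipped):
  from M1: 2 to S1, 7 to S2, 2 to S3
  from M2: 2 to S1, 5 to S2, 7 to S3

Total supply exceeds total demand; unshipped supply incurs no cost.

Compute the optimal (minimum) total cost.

300

A cheapest plan:
  M1->S1: 20 × 2 = 40
  M1->S2: 20 × 7 = 140
  M1->S3: 10 × 2 = 20
  M2->S2: 20 × 5 = 100
Total = 40 + 140 + 20 + 100 = 300.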